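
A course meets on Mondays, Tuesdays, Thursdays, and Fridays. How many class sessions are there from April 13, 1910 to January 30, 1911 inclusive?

167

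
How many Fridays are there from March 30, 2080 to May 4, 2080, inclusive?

5

March 30, 2080 is a Saturday.
From March 30, 2080 to May 4, 2080 is 36 days inclusive.
36 = 7 × 5 + 1, so there are 5 full weeks plus 1 extra day.
Each full week contributes one Friday: 5 so far.
The 1 extra day is Saturday — none qualify.
Total: 5 + 0 = 5.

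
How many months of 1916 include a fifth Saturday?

A month has five Saturdays exactly when Saturday falls within its first (length − 28) days.
Jan: 31 days, starts Sat → 5 of Sat, Sun, Mon ✓
Feb: 29 days, starts Tue → 5 of Tue
Mar: 31 days, starts Wed → 5 of Wed, Thu, Fri
Apr: 30 days, starts Sat → 5 of Sat, Sun ✓
May: 31 days, starts Mon → 5 of Mon, Tue, Wed
Jun: 30 days, starts Thu → 5 of Thu, Fri
Jul: 31 days, starts Sat → 5 of Sat, Sun, Mon ✓
Aug: 31 days, starts Tue → 5 of Tue, Wed, Thu
Sep: 30 days, starts Fri → 5 of Fri, Sat ✓
Oct: 31 days, starts Sun → 5 of Sun, Mon, Tue
Nov: 30 days, starts Wed → 5 of Wed, Thu
Dec: 31 days, starts Fri → 5 of Fri, Sat, Sun ✓
Months with five Saturdays: Jan, Apr, Jul, Sep, Dec.

5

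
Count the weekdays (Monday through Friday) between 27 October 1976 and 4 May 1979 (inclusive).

27 October 1976 is a Wednesday.
That's 920 days from start to end, counting both.
920 = 7 × 131 + 3, so there are 131 full weeks plus 3 extra days.
Each full week contributes 5 weekdays (Mon–Fri): 131 × 5 = 655.
The 3 extra days are Wednesday, Thursday, Friday — 3 of them qualify.
Total: 655 + 3 = 658.

658 weekdays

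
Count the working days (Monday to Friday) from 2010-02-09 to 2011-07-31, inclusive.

2010-02-09 is a Tuesday.
That's 538 days from start to end, counting both.
538 = 7 × 76 + 6, so there are 76 full weeks plus 6 extra days.
Each full week contributes 5 weekdays (Mon–Fri): 76 × 5 = 380.
The 6 extra days are Tue, Wed, Thu, Fri, Sat, Sun — 4 of them qualify.
Total: 380 + 4 = 384.

384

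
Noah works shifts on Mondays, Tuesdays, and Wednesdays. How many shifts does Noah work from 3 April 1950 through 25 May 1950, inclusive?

3 April 1950 is a Monday.
That's 53 days from start to end, counting both.
53 = 7 × 7 + 4, so there are 7 full weeks plus 4 extra days.
Each full week contributes 3 days from the set (Mon, Tue, Wed): 7 × 3 = 21.
The 4 extra days are Monday, Tuesday, Wednesday, Thursday — 3 of them qualify.
Total: 21 + 3 = 24.

24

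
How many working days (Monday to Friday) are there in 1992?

262 weekdays

1 January 1992 is a Wednesday.
From 1 January 1992 to 31 December 1992 is 366 days inclusive.
366 = 7 × 52 + 2, so there are 52 full weeks plus 2 extra days.
Each full week contributes 5 weekdays (Mon–Fri): 52 × 5 = 260.
The 2 extra days are Wed, Thu — 2 of them qualify.
Total: 260 + 2 = 262.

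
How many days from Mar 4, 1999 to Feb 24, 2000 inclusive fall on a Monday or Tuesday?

Mar 4, 1999 is a Thursday.
The range spans 358 days (inclusive of both endpoints).
358 = 7 × 51 + 1, so there are 51 full weeks plus 1 extra day.
Each full week contributes 2 days from the set (Mon, Tue): 51 × 2 = 102.
The 1 extra day is Thursday — none qualify.
Total: 102 + 0 = 102.

102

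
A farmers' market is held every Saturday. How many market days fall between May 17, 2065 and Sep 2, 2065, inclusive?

May 17, 2065 is a Sunday.
That's 109 days from start to end, counting both.
109 = 7 × 15 + 4, so there are 15 full weeks plus 4 extra days.
Each full week contributes one Saturday: 15 so far.
The 4 extra days are Sun, Mon, Tue, Wed — none qualify.
Total: 15 + 0 = 15.

15 Saturdays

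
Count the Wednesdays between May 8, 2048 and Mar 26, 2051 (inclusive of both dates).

May 8, 2048 is a Friday.
The range spans 1053 days (inclusive of both endpoints).
1053 = 7 × 150 + 3, so there are 150 full weeks plus 3 extra days.
Each full week contributes one Wednesday: 150 so far.
The 3 extra days are Fri, Sat, Sun — none qualify.
Total: 150 + 0 = 150.

150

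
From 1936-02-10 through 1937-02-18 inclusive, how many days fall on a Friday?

53

1936-02-10 is a Monday.
From 1936-02-10 to 1937-02-18 is 375 days inclusive.
375 = 7 × 53 + 4, so there are 53 full weeks plus 4 extra days.
Each full week contributes one Friday: 53 so far.
The 4 extra days are Monday, Tuesday, Wednesday, Thursday — none qualify.
Total: 53 + 0 = 53.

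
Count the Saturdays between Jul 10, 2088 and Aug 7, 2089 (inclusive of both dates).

57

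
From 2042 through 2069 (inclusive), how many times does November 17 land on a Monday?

4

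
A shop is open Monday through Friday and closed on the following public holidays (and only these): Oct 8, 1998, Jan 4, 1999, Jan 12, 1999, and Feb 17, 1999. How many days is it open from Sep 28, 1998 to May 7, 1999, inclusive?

Sep 28, 1998 is a Monday.
The range spans 222 days (inclusive of both endpoints).
222 = 7 × 31 + 5, so there are 31 full weeks plus 5 extra days.
Each full week contributes 5 weekdays (Mon–Fri): 31 × 5 = 155.
The 5 extra days are Monday, Tuesday, Wednesday, Thursday, Friday — 5 of them qualify.
Total: 155 + 5 = 160.
Holidays: Oct 8, 1998 (Thu); Jan 4, 1999 (Mon); Jan 12, 1999 (Tue); Feb 17, 1999 (Wed).
All 4 holidays fall on weekdays, so subtract 4.
Business days: 160 − 4 = 156.

156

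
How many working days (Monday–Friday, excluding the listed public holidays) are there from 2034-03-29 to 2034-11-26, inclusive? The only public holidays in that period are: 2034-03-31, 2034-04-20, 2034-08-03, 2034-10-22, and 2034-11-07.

169 working days

2034-03-29 is a Wednesday.
From 2034-03-29 to 2034-11-26 is 243 days inclusive.
243 = 7 × 34 + 5, so there are 34 full weeks plus 5 extra days.
Each full week contributes 5 weekdays (Mon–Fri): 34 × 5 = 170.
The 5 extra days are Wed, Thu, Fri, Sat, Sun — 3 of them qualify.
Total: 170 + 3 = 173.
Holidays: 2034-03-31 (Fri); 2034-04-20 (Thu); 2034-08-03 (Thu); 2034-10-22 (Sun); 2034-11-07 (Tue).
4 of the 5 holidays fall on weekdays; the rest are weekends and were already excluded.
Business days: 173 − 4 = 169.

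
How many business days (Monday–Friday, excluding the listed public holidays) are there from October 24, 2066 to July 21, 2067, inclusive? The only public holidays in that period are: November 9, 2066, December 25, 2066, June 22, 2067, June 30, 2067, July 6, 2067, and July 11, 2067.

October 24, 2066 is a Sunday.
The range spans 271 days (inclusive of both endpoints).
271 = 7 × 38 + 5, so there are 38 full weeks plus 5 extra days.
Each full week contributes 5 weekdays (Mon–Fri): 38 × 5 = 190.
The 5 extra days are Sunday, Monday, Tuesday, Wednesday, Thursday — 4 of them qualify.
Total: 190 + 4 = 194.
Holidays: November 9, 2066 (Tue); December 25, 2066 (Sat); June 22, 2067 (Wed); June 30, 2067 (Thu); July 6, 2067 (Wed); July 11, 2067 (Mon).
5 of the 6 holidays fall on weekdays; the rest are weekends and were already excluded.
Business days: 194 − 5 = 189.

189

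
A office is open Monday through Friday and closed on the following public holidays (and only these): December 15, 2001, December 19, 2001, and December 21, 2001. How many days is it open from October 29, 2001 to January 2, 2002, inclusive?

46

October 29, 2001 is a Monday.
That's 66 days from start to end, counting both.
66 = 7 × 9 + 3, so there are 9 full weeks plus 3 extra days.
Each full week contributes 5 weekdays (Mon–Fri): 9 × 5 = 45.
The 3 extra days are Monday, Tuesday, Wednesday — 3 of them qualify.
Total: 45 + 3 = 48.
Holidays: December 15, 2001 (Sat); December 19, 2001 (Wed); December 21, 2001 (Fri).
2 of the 3 holidays fall on weekdays; the rest are weekends and were already excluded.
Business days: 48 − 2 = 46.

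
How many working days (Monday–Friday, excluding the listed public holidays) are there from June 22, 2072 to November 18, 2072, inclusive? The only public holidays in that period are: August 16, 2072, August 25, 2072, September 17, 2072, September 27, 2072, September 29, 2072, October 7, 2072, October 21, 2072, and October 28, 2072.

June 22, 2072 is a Wednesday.
That's 150 days from start to end, counting both.
150 = 7 × 21 + 3, so there are 21 full weeks plus 3 extra days.
Each full week contributes 5 weekdays (Mon–Fri): 21 × 5 = 105.
The 3 extra days are Wednesday, Thursday, Friday — 3 of them qualify.
Total: 105 + 3 = 108.
Holidays: August 16, 2072 (Tue); August 25, 2072 (Thu); September 17, 2072 (Sat); September 27, 2072 (Tue); September 29, 2072 (Thu); October 7, 2072 (Fri); October 21, 2072 (Fri); October 28, 2072 (Fri).
7 of the 8 holidays fall on weekdays; the rest are weekends and were already excluded.
Business days: 108 − 7 = 101.

101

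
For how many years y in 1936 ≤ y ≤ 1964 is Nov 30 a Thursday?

Day of week of November 30 in each year:
1936: Mon, 1937: Tue, 1938: Wed, 1939: Thu ✓, 1940: Sat, 1941: Sun, 1942: Mon, 1943: Tue, 1944: Thu ✓, 1945: Fri, 1946: Sat, 1947: Sun, 1948: Tue, 1949: Wed, 1950: Thu ✓, 1951: Fri, 1952: Sun, 1953: Mon, 1954: Tue, 1955: Wed, 1956: Fri, 1957: Sat, 1958: Sun, 1959: Mon, 1960: Wed, 1961: Thu ✓, 1962: Fri, 1963: Sat, 1964: Mon
Thursdays: 1939, 1944, 1950, 1961.

4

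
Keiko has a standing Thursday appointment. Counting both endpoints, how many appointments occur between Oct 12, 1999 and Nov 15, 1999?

Oct 12, 1999 is a Tuesday.
That's 35 days from start to end, counting both.
35 = 7 × 5, so the span is exactly 5 full weeks.
Each full week contributes one Thursday: 5 so far.

5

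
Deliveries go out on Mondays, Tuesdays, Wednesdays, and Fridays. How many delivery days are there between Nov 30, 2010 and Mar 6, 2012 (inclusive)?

265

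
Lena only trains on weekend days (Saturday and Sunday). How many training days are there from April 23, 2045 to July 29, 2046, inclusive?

133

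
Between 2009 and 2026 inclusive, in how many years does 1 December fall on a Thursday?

Day of week of December 1 in each year:
2009: Tue, 2010: Wed, 2011: Thu ✓, 2012: Sat, 2013: Sun, 2014: Mon, 2015: Tue, 2016: Thu ✓, 2017: Fri, 2018: Sat, 2019: Sun, 2020: Tue, 2021: Wed, 2022: Thu ✓, 2023: Fri, 2024: Sun, 2025: Mon, 2026: Tue
Thursdays: 2011, 2016, 2022.

3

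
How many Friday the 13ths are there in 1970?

3

The 13th falls on a Friday when the month's 13th has weekday Fri.
Jan 13 is Tue; Feb 13 is Fri ✓; Mar 13 is Fri ✓; Apr 13 is Mon; May 13 is Wed; Jun 13 is Sat; Jul 13 is Mon; Aug 13 is Thu; Sep 13 is Sun; Oct 13 is Tue; Nov 13 is Fri ✓; Dec 13 is Sun.
Friday the 13ths: Feb, Mar, Nov.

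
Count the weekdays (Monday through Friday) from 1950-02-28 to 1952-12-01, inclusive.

1950-02-28 is a Tuesday.
The range spans 1008 days (inclusive of both endpoints).
1008 = 7 × 144, so the span is exactly 144 full weeks.
Each full week contributes 5 weekdays (Mon–Fri): 144 × 5 = 720.
Total: 720.

720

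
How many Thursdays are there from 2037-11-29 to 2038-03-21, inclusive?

2037-11-29 is a Sunday.
That's 113 days from start to end, counting both.
113 = 7 × 16 + 1, so there are 16 full weeks plus 1 extra day.
Each full week contributes one Thursday: 16 so far.
The 1 extra day is Sunday — none qualify.
Total: 16 + 0 = 16.

16 Thursdays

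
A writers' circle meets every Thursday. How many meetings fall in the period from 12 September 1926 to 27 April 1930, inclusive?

189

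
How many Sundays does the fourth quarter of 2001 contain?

October 1, 2001 is a Monday.
From October 1, 2001 to December 31, 2001 is 92 days inclusive.
92 = 7 × 13 + 1, so there are 13 full weeks plus 1 extra day.
Each full week contributes one Sunday: 13 so far.
The 1 extra day is Mon — none qualify.
Total: 13 + 0 = 13.

13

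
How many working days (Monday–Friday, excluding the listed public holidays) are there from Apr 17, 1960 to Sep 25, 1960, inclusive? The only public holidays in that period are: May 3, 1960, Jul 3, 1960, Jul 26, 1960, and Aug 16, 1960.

112 working days

Apr 17, 1960 is a Sunday.
The range spans 162 days (inclusive of both endpoints).
162 = 7 × 23 + 1, so there are 23 full weeks plus 1 extra day.
Each full week contributes 5 weekdays (Mon–Fri): 23 × 5 = 115.
The 1 extra day is Sunday — none qualify.
Total: 115 + 0 = 115.
Holidays: May 3, 1960 (Tue); Jul 3, 1960 (Sun); Jul 26, 1960 (Tue); Aug 16, 1960 (Tue).
3 of the 4 holidays fall on weekdays; the rest are weekends and were already excluded.
Business days: 115 − 3 = 112.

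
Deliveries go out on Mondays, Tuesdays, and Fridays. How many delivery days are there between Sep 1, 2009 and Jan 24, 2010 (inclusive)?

62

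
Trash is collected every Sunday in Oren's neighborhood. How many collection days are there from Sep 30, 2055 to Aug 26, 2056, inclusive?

47 Sundays

Sep 30, 2055 is a Thursday.
From Sep 30, 2055 to Aug 26, 2056 is 332 days inclusive.
332 = 7 × 47 + 3, so there are 47 full weeks plus 3 extra days.
Each full week contributes one Sunday: 47 so far.
The 3 extra days are Thursday, Friday, Saturday — none qualify.
Total: 47 + 0 = 47.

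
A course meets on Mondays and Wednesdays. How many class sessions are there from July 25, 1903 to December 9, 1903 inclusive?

40

July 25, 1903 is a Saturday.
That's 138 days from start to end, counting both.
138 = 7 × 19 + 5, so there are 19 full weeks plus 5 extra days.
Each full week contributes 2 days from the set (Mon, Wed): 19 × 2 = 38.
The 5 extra days are Saturday, Sunday, Monday, Tuesday, Wednesday — 2 of them qualify.
Total: 38 + 2 = 40.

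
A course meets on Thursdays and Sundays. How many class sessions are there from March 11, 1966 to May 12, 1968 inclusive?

March 11, 1966 is a Friday.
From March 11, 1966 to May 12, 1968 is 794 days inclusive.
794 = 7 × 113 + 3, so there are 113 full weeks plus 3 extra days.
Each full week contributes 2 days from the set (Thu, Sun): 113 × 2 = 226.
The 3 extra days are Friday, Saturday, Sunday — 1 of them qualifies.
Total: 226 + 1 = 227.

227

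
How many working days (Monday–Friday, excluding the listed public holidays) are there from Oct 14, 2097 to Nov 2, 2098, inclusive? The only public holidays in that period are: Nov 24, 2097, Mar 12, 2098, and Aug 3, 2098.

274 working days

Oct 14, 2097 is a Monday.
From Oct 14, 2097 to Nov 2, 2098 is 385 days inclusive.
385 = 7 × 55, so the span is exactly 55 full weeks.
Each full week contributes 5 weekdays (Mon–Fri): 55 × 5 = 275.
Total: 275.
Holidays: Nov 24, 2097 (Sun); Mar 12, 2098 (Wed); Aug 3, 2098 (Sun).
1 of the 3 holidays fall on weekdays; the rest are weekends and were already excluded.
Business days: 275 − 1 = 274.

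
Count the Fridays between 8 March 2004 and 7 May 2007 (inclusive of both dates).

165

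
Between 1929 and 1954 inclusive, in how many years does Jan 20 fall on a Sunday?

4

Day of week of January 20 in each year:
1929: Sun ✓, 1930: Mon, 1931: Tue, 1932: Wed, 1933: Fri, 1934: Sat, 1935: Sun ✓, 1936: Mon, 1937: Wed, 1938: Thu, 1939: Fri, 1940: Sat, 1941: Mon, 1942: Tue, 1943: Wed, 1944: Thu, 1945: Sat, 1946: Sun ✓, 1947: Mon, 1948: Tue, 1949: Thu, 1950: Fri, 1951: Sat, 1952: Sun ✓, 1953: Tue, 1954: Wed
Sundays: 1929, 1935, 1946, 1952.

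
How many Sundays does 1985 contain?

1985-01-01 is a Tuesday.
The range spans 365 days (inclusive of both endpoints).
365 = 7 × 52 + 1, so there are 52 full weeks plus 1 extra day.
Each full week contributes one Sunday: 52 so far.
The 1 extra day is Tuesday — none qualify.
Total: 52 + 0 = 52.

52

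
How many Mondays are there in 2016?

1 January 2016 is a Friday.
The range spans 366 days (inclusive of both endpoints).
366 = 7 × 52 + 2, so there are 52 full weeks plus 2 extra days.
Each full week contributes one Monday: 52 so far.
The 2 extra days are Friday, Saturday — none qualify.
Total: 52 + 0 = 52.

52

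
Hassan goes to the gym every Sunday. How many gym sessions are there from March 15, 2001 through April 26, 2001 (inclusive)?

March 15, 2001 is a Thursday.
From March 15, 2001 to April 26, 2001 is 43 days inclusive.
43 = 7 × 6 + 1, so there are 6 full weeks plus 1 extra day.
Each full week contributes one Sunday: 6 so far.
The 1 extra day is Thursday — none qualify.
Total: 6 + 0 = 6.

6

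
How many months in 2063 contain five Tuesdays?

A month has five Tuesdays exactly when Tuesday falls within its first (length − 28) days.
Jan: 31 days, starts Mon → 5 of Mon, Tue, Wed ✓
Feb: 28 days, starts Thu → 5 of (none)
Mar: 31 days, starts Thu → 5 of Thu, Fri, Sat
Apr: 30 days, starts Sun → 5 of Sun, Mon
May: 31 days, starts Tue → 5 of Tue, Wed, Thu ✓
Jun: 30 days, starts Fri → 5 of Fri, Sat
Jul: 31 days, starts Sun → 5 of Sun, Mon, Tue ✓
Aug: 31 days, starts Wed → 5 of Wed, Thu, Fri
Sep: 30 days, starts Sat → 5 of Sat, Sun
Oct: 31 days, starts Mon → 5 of Mon, Tue, Wed ✓
Nov: 30 days, starts Thu → 5 of Thu, Fri
Dec: 31 days, starts Sat → 5 of Sat, Sun, Mon
Months with five Tuesdays: Jan, May, Jul, Oct.

4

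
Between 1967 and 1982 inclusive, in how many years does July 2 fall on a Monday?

2

Day of week of July 2 in each year:
1967: Sun, 1968: Tue, 1969: Wed, 1970: Thu, 1971: Fri, 1972: Sun, 1973: Mon ✓, 1974: Tue, 1975: Wed, 1976: Fri, 1977: Sat, 1978: Sun, 1979: Mon ✓, 1980: Wed, 1981: Thu, 1982: Fri
Mondays: 1973, 1979.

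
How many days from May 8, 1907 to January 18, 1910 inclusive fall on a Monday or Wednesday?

282

May 8, 1907 is a Wednesday.
From May 8, 1907 to January 18, 1910 is 987 days inclusive.
987 = 7 × 141, so the span is exactly 141 full weeks.
Each full week contributes 2 days from the set (Mon, Wed): 141 × 2 = 282.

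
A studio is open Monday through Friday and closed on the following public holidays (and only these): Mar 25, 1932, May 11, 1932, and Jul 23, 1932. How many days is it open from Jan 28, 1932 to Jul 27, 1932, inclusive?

Jan 28, 1932 is a Thursday.
The range spans 182 days (inclusive of both endpoints).
182 = 7 × 26, so the span is exactly 26 full weeks.
Each full week contributes 5 weekdays (Mon–Fri): 26 × 5 = 130.
Holidays: Mar 25, 1932 (Fri); May 11, 1932 (Wed); Jul 23, 1932 (Sat).
2 of the 3 holidays fall on weekdays; the rest are weekends and were already excluded.
Business days: 130 − 2 = 128.

128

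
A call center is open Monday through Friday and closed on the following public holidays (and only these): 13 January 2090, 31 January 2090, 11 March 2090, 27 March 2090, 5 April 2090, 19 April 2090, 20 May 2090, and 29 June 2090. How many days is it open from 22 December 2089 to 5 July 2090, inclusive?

22 December 2089 is a Thursday.
From 22 December 2089 to 5 July 2090 is 196 days inclusive.
196 = 7 × 28, so the span is exactly 28 full weeks.
Each full week contributes 5 weekdays (Mon–Fri): 28 × 5 = 140.
Holidays: 13 January 2090 (Fri); 31 January 2090 (Tue); 11 March 2090 (Sat); 27 March 2090 (Mon); 5 April 2090 (Wed); 19 April 2090 (Wed); 20 May 2090 (Sat); 29 June 2090 (Thu).
6 of the 8 holidays fall on weekdays; the rest are weekends and were already excluded.
Business days: 140 − 6 = 134.

134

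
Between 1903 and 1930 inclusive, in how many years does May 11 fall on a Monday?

4

Day of week of May 11 in each year:
1903: Mon ✓, 1904: Wed, 1905: Thu, 1906: Fri, 1907: Sat, 1908: Mon ✓, 1909: Tue, 1910: Wed, 1911: Thu, 1912: Sat, 1913: Sun, 1914: Mon ✓, 1915: Tue, 1916: Thu, 1917: Fri, 1918: Sat, 1919: Sun, 1920: Tue, 1921: Wed, 1922: Thu, 1923: Fri, 1924: Sun, 1925: Mon ✓, 1926: Tue, 1927: Wed, 1928: Fri, 1929: Sat, 1930: Sun
Mondays: 1903, 1908, 1914, 1925.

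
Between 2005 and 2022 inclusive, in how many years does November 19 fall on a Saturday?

Day of week of November 19 in each year:
2005: Sat ✓, 2006: Sun, 2007: Mon, 2008: Wed, 2009: Thu, 2010: Fri, 2011: Sat ✓, 2012: Mon, 2013: Tue, 2014: Wed, 2015: Thu, 2016: Sat ✓, 2017: Sun, 2018: Mon, 2019: Tue, 2020: Thu, 2021: Fri, 2022: Sat ✓
Saturdays: 2005, 2011, 2016, 2022.

4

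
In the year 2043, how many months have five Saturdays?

4

A month has five Saturdays exactly when Saturday falls within its first (length − 28) days.
Jan: 31 days, starts Thu → 5 of Thu, Fri, Sat ✓
Feb: 28 days, starts Sun → 5 of (none)
Mar: 31 days, starts Sun → 5 of Sun, Mon, Tue
Apr: 30 days, starts Wed → 5 of Wed, Thu
May: 31 days, starts Fri → 5 of Fri, Sat, Sun ✓
Jun: 30 days, starts Mon → 5 of Mon, Tue
Jul: 31 days, starts Wed → 5 of Wed, Thu, Fri
Aug: 31 days, starts Sat → 5 of Sat, Sun, Mon ✓
Sep: 30 days, starts Tue → 5 of Tue, Wed
Oct: 31 days, starts Thu → 5 of Thu, Fri, Sat ✓
Nov: 30 days, starts Sun → 5 of Sun, Mon
Dec: 31 days, starts Tue → 5 of Tue, Wed, Thu
Months with five Saturdays: Jan, May, Aug, Oct.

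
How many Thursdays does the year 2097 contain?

2097-01-01 is a Tuesday.
From 2097-01-01 to 2097-12-31 is 365 days inclusive.
365 = 7 × 52 + 1, so there are 52 full weeks plus 1 extra day.
Each full week contributes one Thursday: 52 so far.
The 1 extra day is Tuesday — none qualify.
Total: 52 + 0 = 52.

52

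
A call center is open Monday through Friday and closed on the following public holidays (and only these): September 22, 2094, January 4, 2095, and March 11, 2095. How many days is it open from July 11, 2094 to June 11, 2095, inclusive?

July 11, 2094 is a Sunday.
The range spans 336 days (inclusive of both endpoints).
336 = 7 × 48, so the span is exactly 48 full weeks.
Each full week contributes 5 weekdays (Mon–Fri): 48 × 5 = 240.
Total: 240.
Holidays: September 22, 2094 (Wed); January 4, 2095 (Tue); March 11, 2095 (Fri).
All 3 holidays fall on weekdays, so subtract 3.
Business days: 240 − 3 = 237.

237 business days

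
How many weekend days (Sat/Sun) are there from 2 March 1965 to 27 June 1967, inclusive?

242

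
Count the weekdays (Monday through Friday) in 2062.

260

January 1, 2062 is a Sunday.
The range spans 365 days (inclusive of both endpoints).
365 = 7 × 52 + 1, so there are 52 full weeks plus 1 extra day.
Each full week contributes 5 weekdays (Mon–Fri): 52 × 5 = 260.
The 1 extra day is Sunday — none qualify.
Total: 260 + 0 = 260.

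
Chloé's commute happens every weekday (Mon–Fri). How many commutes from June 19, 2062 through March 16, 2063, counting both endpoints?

195

June 19, 2062 is a Monday.
From June 19, 2062 to March 16, 2063 is 271 days inclusive.
271 = 7 × 38 + 5, so there are 38 full weeks plus 5 extra days.
Each full week contributes 5 weekdays (Mon–Fri): 38 × 5 = 190.
The 5 extra days are Monday, Tuesday, Wednesday, Thursday, Friday — 5 of them qualify.
Total: 190 + 5 = 195.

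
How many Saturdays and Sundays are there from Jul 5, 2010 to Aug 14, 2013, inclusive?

324

Jul 5, 2010 is a Monday.
The range spans 1137 days (inclusive of both endpoints).
1137 = 7 × 162 + 3, so there are 162 full weeks plus 3 extra days.
Each full week contributes 2 weekend days (Sat, Sun): 162 × 2 = 324.
The 3 extra days are Monday, Tuesday, Wednesday — none qualify.
Total: 324 + 0 = 324.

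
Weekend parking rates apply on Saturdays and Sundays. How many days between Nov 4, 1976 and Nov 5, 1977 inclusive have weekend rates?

105

Nov 4, 1976 is a Thursday.
That's 367 days from start to end, counting both.
367 = 7 × 52 + 3, so there are 52 full weeks plus 3 extra days.
Each full week contributes 2 weekend days (Sat, Sun): 52 × 2 = 104.
The 3 extra days are Thu, Fri, Sat — 1 of them qualifies.
Total: 104 + 1 = 105.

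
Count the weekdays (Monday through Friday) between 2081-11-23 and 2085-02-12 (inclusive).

841

2081-11-23 is a Sunday.
From 2081-11-23 to 2085-02-12 is 1178 days inclusive.
1178 = 7 × 168 + 2, so there are 168 full weeks plus 2 extra days.
Each full week contributes 5 weekdays (Mon–Fri): 168 × 5 = 840.
The 2 extra days are Sun, Mon — 1 of them qualifies.
Total: 840 + 1 = 841.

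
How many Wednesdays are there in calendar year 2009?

2009-01-01 is a Thursday.
The range spans 365 days (inclusive of both endpoints).
365 = 7 × 52 + 1, so there are 52 full weeks plus 1 extra day.
Each full week contributes one Wednesday: 52 so far.
The 1 extra day is Thursday — none qualify.
Total: 52 + 0 = 52.

52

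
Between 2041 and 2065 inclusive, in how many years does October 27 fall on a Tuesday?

Day of week of October 27 in each year:
2041: Sun, 2042: Mon, 2043: Tue ✓, 2044: Thu, 2045: Fri, 2046: Sat, 2047: Sun, 2048: Tue ✓, 2049: Wed, 2050: Thu, 2051: Fri, 2052: Sun, 2053: Mon, 2054: Tue ✓, 2055: Wed, 2056: Fri, 2057: Sat, 2058: Sun, 2059: Mon, 2060: Wed, 2061: Thu, 2062: Fri, 2063: Sat, 2064: Mon, 2065: Tue ✓
Tuesdays: 2043, 2048, 2054, 2065.

4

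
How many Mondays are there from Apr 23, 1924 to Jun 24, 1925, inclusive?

Apr 23, 1924 is a Wednesday.
That's 428 days from start to end, counting both.
428 = 7 × 61 + 1, so there are 61 full weeks plus 1 extra day.
Each full week contributes one Monday: 61 so far.
The 1 extra day is Wed — none qualify.
Total: 61 + 0 = 61.

61 Mondays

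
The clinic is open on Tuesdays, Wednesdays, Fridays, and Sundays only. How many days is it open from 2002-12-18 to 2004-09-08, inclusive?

361

2002-12-18 is a Wednesday.
The range spans 631 days (inclusive of both endpoints).
631 = 7 × 90 + 1, so there are 90 full weeks plus 1 extra day.
Each full week contributes 4 days from the set (Tue, Wed, Fri, Sun): 90 × 4 = 360.
The 1 extra day is Wednesday — 1 of them qualifies.
Total: 360 + 1 = 361.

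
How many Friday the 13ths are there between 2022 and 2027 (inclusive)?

10

Friday-the-13ths by year:
2022: May
2023: Jan, Oct
2024: Sep, Dec
2025: Jun
2026: Feb, Mar, Nov
2027: Aug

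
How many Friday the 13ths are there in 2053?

1

The 13th falls on a Friday when the month's 13th has weekday Fri.
Jan 13 is Mon; Feb 13 is Thu; Mar 13 is Thu; Apr 13 is Sun; May 13 is Tue; Jun 13 is Fri ✓; Jul 13 is Sun; Aug 13 is Wed; Sep 13 is Sat; Oct 13 is Mon; Nov 13 is Thu; Dec 13 is Sat.
Friday the 13ths: Jun.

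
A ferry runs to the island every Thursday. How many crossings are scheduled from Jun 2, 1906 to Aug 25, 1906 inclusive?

Jun 2, 1906 is a Saturday.
That's 85 days from start to end, counting both.
85 = 7 × 12 + 1, so there are 12 full weeks plus 1 extra day.
Each full week contributes one Thursday: 12 so far.
The 1 extra day is Sat — none qualify.
Total: 12 + 0 = 12.

12 Thursdays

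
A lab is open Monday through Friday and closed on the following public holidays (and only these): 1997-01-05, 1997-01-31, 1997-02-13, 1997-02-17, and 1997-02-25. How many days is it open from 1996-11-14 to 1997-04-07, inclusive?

1996-11-14 is a Thursday.
The range spans 145 days (inclusive of both endpoints).
145 = 7 × 20 + 5, so there are 20 full weeks plus 5 extra days.
Each full week contributes 5 weekdays (Mon–Fri): 20 × 5 = 100.
The 5 extra days are Thu, Fri, Sat, Sun, Mon — 3 of them qualify.
Total: 100 + 3 = 103.
Holidays: 1997-01-05 (Sun); 1997-01-31 (Fri); 1997-02-13 (Thu); 1997-02-17 (Mon); 1997-02-25 (Tue).
4 of the 5 holidays fall on weekdays; the rest are weekends and were already excluded.
Business days: 103 − 4 = 99.

99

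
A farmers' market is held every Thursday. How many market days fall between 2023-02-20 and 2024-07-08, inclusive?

72 Thursdays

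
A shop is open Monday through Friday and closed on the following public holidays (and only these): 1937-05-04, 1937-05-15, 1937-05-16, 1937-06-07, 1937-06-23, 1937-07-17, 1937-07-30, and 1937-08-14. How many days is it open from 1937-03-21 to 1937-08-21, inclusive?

1937-03-21 is a Sunday.
That's 154 days from start to end, counting both.
154 = 7 × 22, so the span is exactly 22 full weeks.
Each full week contributes 5 weekdays (Mon–Fri): 22 × 5 = 110.
Holidays: 1937-05-04 (Tue); 1937-05-15 (Sat); 1937-05-16 (Sun); 1937-06-07 (Mon); 1937-06-23 (Wed); 1937-07-17 (Sat); 1937-07-30 (Fri); 1937-08-14 (Sat).
4 of the 8 holidays fall on weekdays; the rest are weekends and were already excluded.
Business days: 110 − 4 = 106.

106 business days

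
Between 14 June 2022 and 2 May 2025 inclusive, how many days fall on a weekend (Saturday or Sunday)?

300

14 June 2022 is a Tuesday.
That's 1054 days from start to end, counting both.
1054 = 7 × 150 + 4, so there are 150 full weeks plus 4 extra days.
Each full week contributes 2 weekend days (Sat, Sun): 150 × 2 = 300.
The 4 extra days are Tue, Wed, Thu, Fri — none qualify.
Total: 300 + 0 = 300.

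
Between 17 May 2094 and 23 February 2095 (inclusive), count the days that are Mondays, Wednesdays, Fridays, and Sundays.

162

17 May 2094 is a Monday.
From 17 May 2094 to 23 February 2095 is 283 days inclusive.
283 = 7 × 40 + 3, so there are 40 full weeks plus 3 extra days.
Each full week contributes 4 days from the set (Mon, Wed, Fri, Sun): 40 × 4 = 160.
The 3 extra days are Monday, Tuesday, Wednesday — 2 of them qualify.
Total: 160 + 2 = 162.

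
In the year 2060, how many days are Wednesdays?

2060-01-01 is a Thursday.
The range spans 366 days (inclusive of both endpoints).
366 = 7 × 52 + 2, so there are 52 full weeks plus 2 extra days.
Each full week contributes one Wednesday: 52 so far.
The 2 extra days are Thu, Fri — none qualify.
Total: 52 + 0 = 52.

52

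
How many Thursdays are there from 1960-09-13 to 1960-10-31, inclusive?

1960-09-13 is a Tuesday.
From 1960-09-13 to 1960-10-31 is 49 days inclusive.
49 = 7 × 7, so the span is exactly 7 full weeks.
Each full week contributes one Thursday: 7 so far.
Total: 7.

7 Thursdays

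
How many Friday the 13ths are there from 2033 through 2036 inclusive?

Friday-the-13ths by year:
2033: May
2034: Jan, Oct
2035: Apr, Jul
2036: Jun

6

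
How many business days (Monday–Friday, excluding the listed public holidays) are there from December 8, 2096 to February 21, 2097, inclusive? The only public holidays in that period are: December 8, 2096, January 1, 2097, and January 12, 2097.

53 business days

December 8, 2096 is a Saturday.
The range spans 76 days (inclusive of both endpoints).
76 = 7 × 10 + 6, so there are 10 full weeks plus 6 extra days.
Each full week contributes 5 weekdays (Mon–Fri): 10 × 5 = 50.
The 6 extra days are Saturday, Sunday, Monday, Tuesday, Wednesday, Thursday — 4 of them qualify.
Total: 50 + 4 = 54.
Holidays: December 8, 2096 (Sat); January 1, 2097 (Tue); January 12, 2097 (Sat).
1 of the 3 holidays fall on weekdays; the rest are weekends and were already excluded.
Business days: 54 − 1 = 53.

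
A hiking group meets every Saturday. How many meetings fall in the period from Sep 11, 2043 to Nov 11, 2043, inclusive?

9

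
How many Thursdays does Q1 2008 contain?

Jan 1, 2008 is a Tuesday.
The range spans 91 days (inclusive of both endpoints).
91 = 7 × 13, so the span is exactly 13 full weeks.
Each full week contributes one Thursday: 13 so far.

13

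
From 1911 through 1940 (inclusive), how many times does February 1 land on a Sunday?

Day of week of February 1 in each year:
1911: Wed, 1912: Thu, 1913: Sat, 1914: Sun ✓, 1915: Mon, 1916: Tue, 1917: Thu, 1918: Fri, 1919: Sat, 1920: Sun ✓, 1921: Tue, 1922: Wed, 1923: Thu, 1924: Fri, 1925: Sun ✓, 1926: Mon, 1927: Tue, 1928: Wed, 1929: Fri, 1930: Sat, 1931: Sun ✓, 1932: Mon, 1933: Wed, 1934: Thu, 1935: Fri, 1936: Sat, 1937: Mon, 1938: Tue, 1939: Wed, 1940: Thu
Sundays: 1914, 1920, 1925, 1931.

4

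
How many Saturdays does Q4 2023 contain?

October 1, 2023 is a Sunday.
From October 1, 2023 to December 31, 2023 is 92 days inclusive.
92 = 7 × 13 + 1, so there are 13 full weeks plus 1 extra day.
Each full week contributes one Saturday: 13 so far.
The 1 extra day is Sunday — none qualify.
Total: 13 + 0 = 13.

13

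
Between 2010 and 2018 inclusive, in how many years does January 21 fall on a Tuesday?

1

Day of week of January 21 in each year:
2010: Thu, 2011: Fri, 2012: Sat, 2013: Mon, 2014: Tue ✓, 2015: Wed, 2016: Thu, 2017: Sat, 2018: Sun
Tuesdays: 2014.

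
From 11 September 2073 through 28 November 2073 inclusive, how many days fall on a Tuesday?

12

11 September 2073 is a Monday.
From 11 September 2073 to 28 November 2073 is 79 days inclusive.
79 = 7 × 11 + 2, so there are 11 full weeks plus 2 extra days.
Each full week contributes one Tuesday: 11 so far.
The 2 extra days are Mon, Tue — 1 of them qualifies.
Total: 11 + 1 = 12.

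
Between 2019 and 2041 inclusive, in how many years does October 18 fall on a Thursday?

3

Day of week of October 18 in each year:
2019: Fri, 2020: Sun, 2021: Mon, 2022: Tue, 2023: Wed, 2024: Fri, 2025: Sat, 2026: Sun, 2027: Mon, 2028: Wed, 2029: Thu ✓, 2030: Fri, 2031: Sat, 2032: Mon, 2033: Tue, 2034: Wed, 2035: Thu ✓, 2036: Sat, 2037: Sun, 2038: Mon, 2039: Tue, 2040: Thu ✓, 2041: Fri
Thursdays: 2029, 2035, 2040.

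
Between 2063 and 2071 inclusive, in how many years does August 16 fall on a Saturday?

2

Day of week of August 16 in each year:
2063: Thu, 2064: Sat ✓, 2065: Sun, 2066: Mon, 2067: Tue, 2068: Thu, 2069: Fri, 2070: Sat ✓, 2071: Sun
Saturdays: 2064, 2070.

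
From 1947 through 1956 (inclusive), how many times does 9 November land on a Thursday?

Day of week of November 9 in each year:
1947: Sun, 1948: Tue, 1949: Wed, 1950: Thu ✓, 1951: Fri, 1952: Sun, 1953: Mon, 1954: Tue, 1955: Wed, 1956: Fri
Thursdays: 1950.

1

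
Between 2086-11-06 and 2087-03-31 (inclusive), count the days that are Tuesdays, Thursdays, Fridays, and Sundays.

83

2086-11-06 is a Wednesday.
The range spans 146 days (inclusive of both endpoints).
146 = 7 × 20 + 6, so there are 20 full weeks plus 6 extra days.
Each full week contributes 4 days from the set (Tue, Thu, Fri, Sun): 20 × 4 = 80.
The 6 extra days are Wednesday, Thursday, Friday, Saturday, Sunday, Monday — 3 of them qualify.
Total: 80 + 3 = 83.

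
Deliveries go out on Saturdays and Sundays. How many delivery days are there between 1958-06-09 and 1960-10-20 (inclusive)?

1958-06-09 is a Monday.
That's 865 days from start to end, counting both.
865 = 7 × 123 + 4, so there are 123 full weeks plus 4 extra days.
Each full week contributes 2 days from the set (Sat, Sun): 123 × 2 = 246.
The 4 extra days are Mon, Tue, Wed, Thu — none qualify.
Total: 246 + 0 = 246.

246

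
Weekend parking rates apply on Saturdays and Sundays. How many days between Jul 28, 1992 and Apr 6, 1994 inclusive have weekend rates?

176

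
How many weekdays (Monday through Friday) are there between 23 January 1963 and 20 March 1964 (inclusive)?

303

23 January 1963 is a Wednesday.
The range spans 423 days (inclusive of both endpoints).
423 = 7 × 60 + 3, so there are 60 full weeks plus 3 extra days.
Each full week contributes 5 weekdays (Mon–Fri): 60 × 5 = 300.
The 3 extra days are Wed, Thu, Fri — 3 of them qualify.
Total: 300 + 3 = 303.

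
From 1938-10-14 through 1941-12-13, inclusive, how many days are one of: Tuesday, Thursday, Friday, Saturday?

662

1938-10-14 is a Friday.
The range spans 1157 days (inclusive of both endpoints).
1157 = 7 × 165 + 2, so there are 165 full weeks plus 2 extra days.
Each full week contributes 4 days from the set (Tue, Thu, Fri, Sat): 165 × 4 = 660.
The 2 extra days are Friday, Saturday — 2 of them qualify.
Total: 660 + 2 = 662.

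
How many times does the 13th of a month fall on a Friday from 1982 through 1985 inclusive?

7

Friday-the-13ths by year:
1982: Aug
1983: May
1984: Jan, Apr, Jul
1985: Sep, Dec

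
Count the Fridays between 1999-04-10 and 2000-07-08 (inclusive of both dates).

1999-04-10 is a Saturday.
That's 456 days from start to end, counting both.
456 = 7 × 65 + 1, so there are 65 full weeks plus 1 extra day.
Each full week contributes one Friday: 65 so far.
The 1 extra day is Saturday — none qualify.
Total: 65 + 0 = 65.

65 Fridays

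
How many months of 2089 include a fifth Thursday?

4

A month has five Thursdays exactly when Thursday falls within its first (length − 28) days.
Jan: 31 days, starts Sat → 5 of Sat, Sun, Mon
Feb: 28 days, starts Tue → 5 of (none)
Mar: 31 days, starts Tue → 5 of Tue, Wed, Thu ✓
Apr: 30 days, starts Fri → 5 of Fri, Sat
May: 31 days, starts Sun → 5 of Sun, Mon, Tue
Jun: 30 days, starts Wed → 5 of Wed, Thu ✓
Jul: 31 days, starts Fri → 5 of Fri, Sat, Sun
Aug: 31 days, starts Mon → 5 of Mon, Tue, Wed
Sep: 30 days, starts Thu → 5 of Thu, Fri ✓
Oct: 31 days, starts Sat → 5 of Sat, Sun, Mon
Nov: 30 days, starts Tue → 5 of Tue, Wed
Dec: 31 days, starts Thu → 5 of Thu, Fri, Sat ✓
Months with five Thursdays: Mar, Jun, Sep, Dec.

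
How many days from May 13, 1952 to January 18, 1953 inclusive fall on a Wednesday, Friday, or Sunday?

108

May 13, 1952 is a Tuesday.
The range spans 251 days (inclusive of both endpoints).
251 = 7 × 35 + 6, so there are 35 full weeks plus 6 extra days.
Each full week contributes 3 days from the set (Wed, Fri, Sun): 35 × 3 = 105.
The 6 extra days are Tuesday, Wednesday, Thursday, Friday, Saturday, Sunday — 3 of them qualify.
Total: 105 + 3 = 108.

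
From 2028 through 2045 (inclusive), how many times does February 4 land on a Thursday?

2

Day of week of February 4 in each year:
2028: Fri, 2029: Sun, 2030: Mon, 2031: Tue, 2032: Wed, 2033: Fri, 2034: Sat, 2035: Sun, 2036: Mon, 2037: Wed, 2038: Thu ✓, 2039: Fri, 2040: Sat, 2041: Mon, 2042: Tue, 2043: Wed, 2044: Thu ✓, 2045: Sat
Thursdays: 2038, 2044.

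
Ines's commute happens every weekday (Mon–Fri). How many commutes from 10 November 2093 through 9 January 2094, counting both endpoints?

44 weekdays

10 November 2093 is a Tuesday.
From 10 November 2093 to 9 January 2094 is 61 days inclusive.
61 = 7 × 8 + 5, so there are 8 full weeks plus 5 extra days.
Each full week contributes 5 weekdays (Mon–Fri): 8 × 5 = 40.
The 5 extra days are Tuesday, Wednesday, Thursday, Friday, Saturday — 4 of them qualify.
Total: 40 + 4 = 44.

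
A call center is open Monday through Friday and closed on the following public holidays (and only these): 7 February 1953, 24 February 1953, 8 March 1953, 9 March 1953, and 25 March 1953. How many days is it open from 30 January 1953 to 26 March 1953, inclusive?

37 business days

30 January 1953 is a Friday.
The range spans 56 days (inclusive of both endpoints).
56 = 7 × 8, so the span is exactly 8 full weeks.
Each full week contributes 5 weekdays (Mon–Fri): 8 × 5 = 40.
Total: 40.
Holidays: 7 February 1953 (Sat); 24 February 1953 (Tue); 8 March 1953 (Sun); 9 March 1953 (Mon); 25 March 1953 (Wed).
3 of the 5 holidays fall on weekdays; the rest are weekends and were already excluded.
Business days: 40 − 3 = 37.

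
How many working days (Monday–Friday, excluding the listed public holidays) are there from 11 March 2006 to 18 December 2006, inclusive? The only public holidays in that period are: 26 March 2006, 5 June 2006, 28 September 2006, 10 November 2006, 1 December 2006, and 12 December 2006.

196

11 March 2006 is a Saturday.
The range spans 283 days (inclusive of both endpoints).
283 = 7 × 40 + 3, so there are 40 full weeks plus 3 extra days.
Each full week contributes 5 weekdays (Mon–Fri): 40 × 5 = 200.
The 3 extra days are Sat, Sun, Mon — 1 of them qualifies.
Total: 200 + 1 = 201.
Holidays: 26 March 2006 (Sun); 5 June 2006 (Mon); 28 September 2006 (Thu); 10 November 2006 (Fri); 1 December 2006 (Fri); 12 December 2006 (Tue).
5 of the 6 holidays fall on weekdays; the rest are weekends and were already excluded.
Business days: 201 − 5 = 196.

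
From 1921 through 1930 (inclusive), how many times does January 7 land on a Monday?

2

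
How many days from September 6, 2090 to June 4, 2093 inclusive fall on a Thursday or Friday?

287

September 6, 2090 is a Wednesday.
From September 6, 2090 to June 4, 2093 is 1003 days inclusive.
1003 = 7 × 143 + 2, so there are 143 full weeks plus 2 extra days.
Each full week contributes 2 days from the set (Thu, Fri): 143 × 2 = 286.
The 2 extra days are Wednesday, Thursday — 1 of them qualifies.
Total: 286 + 1 = 287.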